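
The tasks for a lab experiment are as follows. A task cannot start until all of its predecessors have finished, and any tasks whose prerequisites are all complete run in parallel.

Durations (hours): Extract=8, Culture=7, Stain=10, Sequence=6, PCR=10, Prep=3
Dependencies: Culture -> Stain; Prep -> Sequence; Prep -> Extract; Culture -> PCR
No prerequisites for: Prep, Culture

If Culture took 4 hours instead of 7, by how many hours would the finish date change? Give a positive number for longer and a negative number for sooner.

The binding path is Culture→PCR = 7+10 = 17; finish at 17 hours.
Since Culture is critical, the -3 change carries straight to that chain (now 14 hours).
The critical path is still Culture→PCR; finish is now 14 hours.
Change in finish: 14 − 17 = -3 hours.

-3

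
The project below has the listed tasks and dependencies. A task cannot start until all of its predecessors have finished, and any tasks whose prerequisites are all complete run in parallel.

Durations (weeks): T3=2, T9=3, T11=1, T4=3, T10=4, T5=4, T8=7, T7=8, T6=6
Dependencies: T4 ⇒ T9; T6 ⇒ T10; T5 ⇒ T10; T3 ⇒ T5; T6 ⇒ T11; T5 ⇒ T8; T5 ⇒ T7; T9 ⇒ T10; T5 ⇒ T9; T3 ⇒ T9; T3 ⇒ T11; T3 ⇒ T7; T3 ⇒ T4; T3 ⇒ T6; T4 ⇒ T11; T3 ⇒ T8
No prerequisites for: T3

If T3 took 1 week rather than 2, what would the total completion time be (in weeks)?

13

As given, the longest chain is T3→T5→T7 = 2+4+8 = 14, so the finish is 14 weeks.
Since T3 is critical, the -1 change carries straight to that chain (now 13 weeks).
That remains the longest chain; total 13 weeks.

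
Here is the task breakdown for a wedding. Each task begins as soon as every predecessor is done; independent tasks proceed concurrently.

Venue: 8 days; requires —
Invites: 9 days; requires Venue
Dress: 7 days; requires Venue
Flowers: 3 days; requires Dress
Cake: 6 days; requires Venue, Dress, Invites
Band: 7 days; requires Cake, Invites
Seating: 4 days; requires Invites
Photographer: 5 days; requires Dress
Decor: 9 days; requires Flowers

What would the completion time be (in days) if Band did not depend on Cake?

27

Original critical path: Venue→Invites→Cake→Band = 8+9+6+7 = 30 ⇒ 30 days.
Without Cake→Band, Band's earliest start moves from 23 to 17.
The longest chain is now Venue→Dress→Flowers→Decor = 8+7+3+9 = 27, so the project takes 27 days.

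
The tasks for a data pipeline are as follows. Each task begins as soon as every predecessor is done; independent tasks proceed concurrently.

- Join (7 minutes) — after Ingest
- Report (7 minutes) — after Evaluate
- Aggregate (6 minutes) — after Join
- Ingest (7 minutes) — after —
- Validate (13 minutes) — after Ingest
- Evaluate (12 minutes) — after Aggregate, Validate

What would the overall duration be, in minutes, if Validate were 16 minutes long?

Critical path before the change: Ingest→Validate→Evaluate→Report = 7+13+12+7 = 39 giving 39 minutes.
Since Validate is critical, the +3 change carries straight to that chain (now 42 minutes).
That remains the longest chain; total 42 minutes.

42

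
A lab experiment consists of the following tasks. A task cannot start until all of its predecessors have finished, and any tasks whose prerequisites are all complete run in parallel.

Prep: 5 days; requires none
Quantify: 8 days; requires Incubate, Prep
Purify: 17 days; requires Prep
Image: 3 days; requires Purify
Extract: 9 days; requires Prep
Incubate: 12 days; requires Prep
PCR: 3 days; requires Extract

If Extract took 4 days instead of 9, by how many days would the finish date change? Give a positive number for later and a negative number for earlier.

0

Baseline: Prep→Incubate→Quantify = 5+12+8 = 25 → 25 days.
Extract has 8 days of float (longest path through it is 17).
No other chain overtakes it, so the finish is 25 days.
Change in finish: 25 − 25 = +0 days.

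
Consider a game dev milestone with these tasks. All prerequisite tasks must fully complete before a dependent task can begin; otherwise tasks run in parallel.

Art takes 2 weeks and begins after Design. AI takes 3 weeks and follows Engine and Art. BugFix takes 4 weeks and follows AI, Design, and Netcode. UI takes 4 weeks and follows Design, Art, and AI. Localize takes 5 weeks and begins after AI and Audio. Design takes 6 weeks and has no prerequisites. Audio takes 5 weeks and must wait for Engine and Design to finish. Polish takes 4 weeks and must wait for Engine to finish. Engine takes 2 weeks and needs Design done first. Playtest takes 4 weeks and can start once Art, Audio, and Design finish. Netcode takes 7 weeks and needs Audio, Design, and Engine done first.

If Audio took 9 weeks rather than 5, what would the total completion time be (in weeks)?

Actual critical path: Design→Engine→Audio→Netcode→BugFix = 6+2+5+7+4 = 24 ⇒ 24 weeks.
Audio is on the critical path; changing it to 9 makes that path 28 weeks.
That remains the longest chain; total 28 weeks.

28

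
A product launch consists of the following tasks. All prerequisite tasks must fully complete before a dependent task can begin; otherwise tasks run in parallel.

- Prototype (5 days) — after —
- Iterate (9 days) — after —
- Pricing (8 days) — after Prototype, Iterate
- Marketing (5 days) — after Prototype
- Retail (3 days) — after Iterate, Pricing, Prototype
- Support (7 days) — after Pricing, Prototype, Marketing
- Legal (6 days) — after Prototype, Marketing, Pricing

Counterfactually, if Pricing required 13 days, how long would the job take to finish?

Critical path before the change: Iterate→Pricing→Support = 9+8+7 = 24 giving 24 days.
Since Pricing is critical, the +5 change carries straight to that chain (now 29 days).
No other chain overtakes it, so the finish is 29 days.

29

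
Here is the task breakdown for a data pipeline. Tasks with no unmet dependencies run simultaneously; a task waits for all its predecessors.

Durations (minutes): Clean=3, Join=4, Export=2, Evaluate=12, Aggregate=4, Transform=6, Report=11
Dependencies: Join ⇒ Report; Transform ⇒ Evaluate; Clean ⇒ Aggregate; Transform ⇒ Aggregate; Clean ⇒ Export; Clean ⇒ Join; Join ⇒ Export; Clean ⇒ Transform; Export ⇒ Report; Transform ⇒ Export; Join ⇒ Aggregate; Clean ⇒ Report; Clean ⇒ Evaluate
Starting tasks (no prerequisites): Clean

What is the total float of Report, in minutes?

0

Clean→Transform→Export→Report = 3+6+2+11 = 22 sets the makespan at 22 minutes.
The longest chain containing Report totals 22 minutes.
Slack of Report = 11 − 11 = 0 minutes.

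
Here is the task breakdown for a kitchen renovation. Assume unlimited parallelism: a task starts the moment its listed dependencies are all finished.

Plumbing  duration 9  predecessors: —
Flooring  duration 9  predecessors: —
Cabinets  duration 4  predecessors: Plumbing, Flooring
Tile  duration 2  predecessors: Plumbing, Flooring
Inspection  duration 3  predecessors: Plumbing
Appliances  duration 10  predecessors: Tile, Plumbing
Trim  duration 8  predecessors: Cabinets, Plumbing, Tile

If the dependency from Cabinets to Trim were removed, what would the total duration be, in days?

With the dependency in place, Plumbing→Cabinets→Trim = 9+4+8 = 21 sets the finish at 21 days.
Without Cabinets→Trim, Trim's earliest start moves from 13 to 11.
The longest chain is now Plumbing→Tile→Appliances = 9+2+10 = 21, so the job takes 21 days.

21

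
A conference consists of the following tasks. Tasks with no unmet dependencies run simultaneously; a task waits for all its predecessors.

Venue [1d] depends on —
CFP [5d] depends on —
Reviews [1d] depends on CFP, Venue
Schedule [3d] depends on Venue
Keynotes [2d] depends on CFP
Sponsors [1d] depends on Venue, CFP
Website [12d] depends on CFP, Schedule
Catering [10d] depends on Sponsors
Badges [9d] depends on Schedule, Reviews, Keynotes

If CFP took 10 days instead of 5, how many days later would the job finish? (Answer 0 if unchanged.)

As given, the longest chain is CFP→Website = 5+12 = 17, so the finish is 17 days.
CFP lies on that path, so at 10 days the path becomes 22 days.
No other chain overtakes it, so the finish is 22 days.
Change in finish: 22 − 17 = +5 days.

5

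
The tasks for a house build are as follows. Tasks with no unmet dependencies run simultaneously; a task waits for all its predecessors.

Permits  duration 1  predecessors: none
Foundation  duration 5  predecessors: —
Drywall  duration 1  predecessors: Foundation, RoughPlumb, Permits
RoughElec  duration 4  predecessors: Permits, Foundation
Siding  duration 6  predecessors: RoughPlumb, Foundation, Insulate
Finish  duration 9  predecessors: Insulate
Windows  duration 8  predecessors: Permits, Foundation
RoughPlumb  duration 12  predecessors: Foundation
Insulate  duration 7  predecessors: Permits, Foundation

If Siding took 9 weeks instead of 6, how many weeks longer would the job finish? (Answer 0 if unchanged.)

3

Baseline: Foundation→RoughPlumb→Siding = 5+12+6 = 23 → 23 weeks.
Siding lies on that path, so at 9 weeks the path becomes 26 weeks.
That remains the longest chain; total 26 weeks.
Change in finish: 26 − 23 = +3 weeks.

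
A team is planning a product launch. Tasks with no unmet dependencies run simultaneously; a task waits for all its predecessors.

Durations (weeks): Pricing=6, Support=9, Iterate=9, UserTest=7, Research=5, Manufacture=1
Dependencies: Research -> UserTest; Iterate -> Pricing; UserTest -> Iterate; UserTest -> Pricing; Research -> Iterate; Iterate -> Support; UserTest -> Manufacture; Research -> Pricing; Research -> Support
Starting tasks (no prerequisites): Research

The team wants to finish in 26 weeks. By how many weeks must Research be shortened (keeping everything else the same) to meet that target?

Current finish: 30 weeks; target: 26.
Research is on every critical path, so each week cut from Research cuts the finish by one (this holds down to a finish of 26).
Need 30 − 26 = 4 weeks off Research → Research becomes 1 week, finish becomes 26.

4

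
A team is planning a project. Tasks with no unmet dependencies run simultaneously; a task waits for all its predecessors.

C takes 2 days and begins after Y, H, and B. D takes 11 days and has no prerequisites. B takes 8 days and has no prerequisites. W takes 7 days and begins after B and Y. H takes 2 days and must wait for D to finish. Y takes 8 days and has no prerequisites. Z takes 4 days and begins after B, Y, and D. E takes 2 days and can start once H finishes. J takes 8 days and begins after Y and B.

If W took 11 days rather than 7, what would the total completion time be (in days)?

19

Actual critical path: Y→J = 8+8 = 16 ⇒ 16 days.
The longest path through W is only 15 days, so W has float 1.
New critical path: Y→W = 8+11 = 19 ⇒ 19 days.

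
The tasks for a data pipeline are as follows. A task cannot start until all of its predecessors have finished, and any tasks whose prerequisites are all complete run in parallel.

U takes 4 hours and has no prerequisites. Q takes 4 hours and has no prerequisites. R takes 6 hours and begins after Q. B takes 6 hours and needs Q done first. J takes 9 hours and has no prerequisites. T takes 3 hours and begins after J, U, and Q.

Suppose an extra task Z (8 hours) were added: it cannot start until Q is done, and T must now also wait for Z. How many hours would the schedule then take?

15

Originally the schedule takes 12 hours.
With Z inserted, T now waits for max(J, U, Q, Z).
New critical path: Q→Z→T = 4+8+3 = 15 ⇒ 15 hours.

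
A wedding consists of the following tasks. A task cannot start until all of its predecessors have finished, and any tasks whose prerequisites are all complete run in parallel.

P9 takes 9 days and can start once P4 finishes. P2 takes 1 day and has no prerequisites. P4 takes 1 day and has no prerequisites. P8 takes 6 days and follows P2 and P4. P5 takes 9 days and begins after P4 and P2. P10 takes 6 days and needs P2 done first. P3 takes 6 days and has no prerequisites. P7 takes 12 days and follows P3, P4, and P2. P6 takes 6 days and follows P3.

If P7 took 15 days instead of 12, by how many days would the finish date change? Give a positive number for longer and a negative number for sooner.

3

Actual critical path: P3→P7 = 6+12 = 18 ⇒ 18 days.
P7 is on the critical path; changing it to 15 makes that path 21 days.
The critical path is still P3→P7; finish is now 21 days.
Change in finish: 21 − 18 = +3 days.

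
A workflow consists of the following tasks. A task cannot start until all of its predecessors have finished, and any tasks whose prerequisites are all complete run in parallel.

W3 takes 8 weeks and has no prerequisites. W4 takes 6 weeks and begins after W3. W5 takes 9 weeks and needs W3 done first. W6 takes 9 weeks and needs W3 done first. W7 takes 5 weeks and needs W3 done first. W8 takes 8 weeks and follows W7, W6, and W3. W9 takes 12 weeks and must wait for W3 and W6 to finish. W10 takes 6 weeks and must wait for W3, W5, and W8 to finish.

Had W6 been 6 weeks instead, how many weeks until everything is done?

28

As given, the longest chain is W3→W6→W8→W10 = 8+9+8+6 = 31, so the finish is 31 weeks.
W6 lies on that path, so at 6 weeks the path becomes 28 weeks.
That remains the longest chain; total 28 weeks.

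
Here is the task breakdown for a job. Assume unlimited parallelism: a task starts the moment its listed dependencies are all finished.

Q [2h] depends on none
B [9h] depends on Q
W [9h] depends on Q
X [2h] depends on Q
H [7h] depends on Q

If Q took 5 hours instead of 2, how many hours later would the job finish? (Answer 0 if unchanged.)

As given, the longest chain is Q→B = 2+9 = 11, so the finish is 11 hours.
Q lies on that path, so at 5 hours the path becomes 14 hours.
That remains the longest chain; total 14 hours.
Change in finish: 14 − 11 = +3 hours.

3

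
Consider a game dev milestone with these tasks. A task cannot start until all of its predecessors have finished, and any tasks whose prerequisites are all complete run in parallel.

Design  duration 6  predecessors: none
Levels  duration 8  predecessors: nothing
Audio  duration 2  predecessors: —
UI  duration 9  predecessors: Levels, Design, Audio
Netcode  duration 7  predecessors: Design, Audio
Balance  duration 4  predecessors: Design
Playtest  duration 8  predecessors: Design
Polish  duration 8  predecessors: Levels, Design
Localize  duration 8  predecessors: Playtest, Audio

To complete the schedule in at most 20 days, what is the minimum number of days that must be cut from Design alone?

2

Current finish: 22 days; target: 20.
Design is on every critical path, so each day cut from Design cuts the finish by one (this holds down to a finish of 17).
Need 22 − 20 = 2 days off Design → Design becomes 4 days, finish becomes 20.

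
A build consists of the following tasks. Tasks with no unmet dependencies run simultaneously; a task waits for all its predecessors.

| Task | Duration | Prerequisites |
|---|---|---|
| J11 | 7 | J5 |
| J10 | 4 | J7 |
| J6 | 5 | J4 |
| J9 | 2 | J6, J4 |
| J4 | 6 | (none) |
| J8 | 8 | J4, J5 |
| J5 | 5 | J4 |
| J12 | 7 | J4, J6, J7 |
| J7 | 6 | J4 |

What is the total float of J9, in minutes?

J4→J5→J8 = 6+5+8 = 19 sets the makespan at 19 minutes.
The longest chain containing J9 totals 13 minutes.
So J9 can slip 19 − 13 = 6 minutes.

6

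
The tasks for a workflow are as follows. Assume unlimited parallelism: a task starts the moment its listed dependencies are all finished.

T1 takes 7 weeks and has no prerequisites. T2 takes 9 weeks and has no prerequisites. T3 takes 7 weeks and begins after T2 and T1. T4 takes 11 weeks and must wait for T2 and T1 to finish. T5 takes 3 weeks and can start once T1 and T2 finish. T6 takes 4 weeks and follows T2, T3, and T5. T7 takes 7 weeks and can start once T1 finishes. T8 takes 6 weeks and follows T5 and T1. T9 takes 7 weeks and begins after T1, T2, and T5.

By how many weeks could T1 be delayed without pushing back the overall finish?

2

T2→T3→T6 = 9+7+4 = 20 sets the makespan at 20 weeks.
T1 finishes as early as 7 and must finish by 9.
Float = 20 − 18 = 2.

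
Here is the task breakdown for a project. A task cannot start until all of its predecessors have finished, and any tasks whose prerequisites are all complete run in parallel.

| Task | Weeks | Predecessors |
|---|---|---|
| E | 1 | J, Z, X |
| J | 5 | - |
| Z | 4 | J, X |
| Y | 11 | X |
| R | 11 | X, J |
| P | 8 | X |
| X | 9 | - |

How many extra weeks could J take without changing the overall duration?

The longest chain is X→R = 9+11 = 20; overall finish 20 weeks.
J finishes as early as 5 and must finish by 9.
Float = 20 − 16 = 4.

4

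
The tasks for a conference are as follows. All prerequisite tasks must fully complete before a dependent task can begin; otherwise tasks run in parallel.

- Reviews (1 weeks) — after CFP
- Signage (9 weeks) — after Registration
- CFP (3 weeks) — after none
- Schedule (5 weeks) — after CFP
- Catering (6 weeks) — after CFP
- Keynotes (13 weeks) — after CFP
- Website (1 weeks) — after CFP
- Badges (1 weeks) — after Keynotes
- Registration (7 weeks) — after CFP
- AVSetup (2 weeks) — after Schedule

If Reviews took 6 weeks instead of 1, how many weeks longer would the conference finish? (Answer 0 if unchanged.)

0

Critical path before the change: CFP→Registration→Signage = 3+7+9 = 19 giving 19 weeks.
The longest path through Reviews is only 4 weeks, so Reviews has float 15.
The critical path is still CFP→Registration→Signage; finish is now 19 weeks.
Change in finish: 19 − 19 = +0 weeks.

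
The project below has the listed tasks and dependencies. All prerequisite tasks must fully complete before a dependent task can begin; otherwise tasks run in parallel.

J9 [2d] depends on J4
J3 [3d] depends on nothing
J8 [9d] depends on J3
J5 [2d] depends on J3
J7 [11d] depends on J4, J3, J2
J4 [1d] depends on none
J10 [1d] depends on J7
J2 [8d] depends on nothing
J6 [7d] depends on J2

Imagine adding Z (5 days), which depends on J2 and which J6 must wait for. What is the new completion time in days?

20

Originally the job takes 20 days.
With Z inserted, J6 now waits for max(J2, Z).
New critical path: J2→Z→J6 = 8+5+7 = 20 ⇒ 20 days.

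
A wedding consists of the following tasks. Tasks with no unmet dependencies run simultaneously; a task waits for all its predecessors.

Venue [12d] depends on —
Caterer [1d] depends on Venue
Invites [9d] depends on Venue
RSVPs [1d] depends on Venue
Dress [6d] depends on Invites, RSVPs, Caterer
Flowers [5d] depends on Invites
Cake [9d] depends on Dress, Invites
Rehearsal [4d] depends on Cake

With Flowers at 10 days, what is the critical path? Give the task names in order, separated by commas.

Critical path before the change: Venue→Invites→Dress→Cake→Rehearsal = 12+9+6+9+4 = 40 giving 40 days.
The longest path through Flowers is only 26 days, so Flowers has float 14.
No other chain overtakes it, so the finish is 40 days.

Venue, Invites, Dress, Cake, Rehearsal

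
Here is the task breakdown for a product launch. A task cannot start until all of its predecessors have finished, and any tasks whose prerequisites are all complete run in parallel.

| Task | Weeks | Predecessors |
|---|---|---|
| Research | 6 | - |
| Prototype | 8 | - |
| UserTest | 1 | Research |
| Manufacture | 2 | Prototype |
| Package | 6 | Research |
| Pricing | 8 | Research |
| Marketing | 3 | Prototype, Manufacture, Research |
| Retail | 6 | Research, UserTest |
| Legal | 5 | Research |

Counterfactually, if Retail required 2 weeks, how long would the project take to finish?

14

Baseline: Research→Pricing = 6+8 = 14 → 14 weeks.
The longest path through Retail is only 13 weeks, so Retail has float 1.
The critical path is still Research→Pricing; finish is now 14 weeks.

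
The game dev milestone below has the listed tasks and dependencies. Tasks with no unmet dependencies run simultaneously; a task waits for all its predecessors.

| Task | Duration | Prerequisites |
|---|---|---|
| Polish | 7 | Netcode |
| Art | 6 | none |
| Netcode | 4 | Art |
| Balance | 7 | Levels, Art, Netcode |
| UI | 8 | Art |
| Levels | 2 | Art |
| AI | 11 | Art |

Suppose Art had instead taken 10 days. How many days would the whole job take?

21

The binding path is Art→AI = 6+11 = 17; finish at 17 days.
Art lies on that path, so at 10 days the path becomes 21 days.
The critical path is still Art→AI; finish is now 21 days.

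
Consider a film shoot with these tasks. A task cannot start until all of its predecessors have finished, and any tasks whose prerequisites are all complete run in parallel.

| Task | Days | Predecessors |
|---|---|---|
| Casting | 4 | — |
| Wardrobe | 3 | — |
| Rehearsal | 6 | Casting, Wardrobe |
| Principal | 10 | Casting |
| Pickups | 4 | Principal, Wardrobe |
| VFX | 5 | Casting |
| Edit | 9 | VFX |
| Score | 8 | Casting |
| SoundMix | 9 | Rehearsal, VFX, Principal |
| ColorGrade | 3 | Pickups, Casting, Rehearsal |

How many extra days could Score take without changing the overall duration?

11

Critical path: Casting→Principal→SoundMix = 4+10+9 = 23, so the finish is 23 days.
Score finishes as early as 12 and must finish by 23.
So Score can slip 23 − 12 = 11 days.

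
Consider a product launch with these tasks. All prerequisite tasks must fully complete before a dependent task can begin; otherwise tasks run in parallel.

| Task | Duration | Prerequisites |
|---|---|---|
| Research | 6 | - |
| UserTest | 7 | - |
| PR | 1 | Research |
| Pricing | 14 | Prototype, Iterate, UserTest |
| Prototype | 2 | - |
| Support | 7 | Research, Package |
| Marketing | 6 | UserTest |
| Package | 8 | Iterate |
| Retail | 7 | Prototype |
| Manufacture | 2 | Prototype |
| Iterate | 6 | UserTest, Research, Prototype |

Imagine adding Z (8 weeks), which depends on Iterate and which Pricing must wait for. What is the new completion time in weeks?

Originally the job takes 28 weeks.
With Z inserted, Pricing now waits for max(Prototype, Iterate, UserTest, Z).
New critical path: UserTest→Iterate→Z→Pricing = 7+6+8+14 = 35 ⇒ 35 weeks.

35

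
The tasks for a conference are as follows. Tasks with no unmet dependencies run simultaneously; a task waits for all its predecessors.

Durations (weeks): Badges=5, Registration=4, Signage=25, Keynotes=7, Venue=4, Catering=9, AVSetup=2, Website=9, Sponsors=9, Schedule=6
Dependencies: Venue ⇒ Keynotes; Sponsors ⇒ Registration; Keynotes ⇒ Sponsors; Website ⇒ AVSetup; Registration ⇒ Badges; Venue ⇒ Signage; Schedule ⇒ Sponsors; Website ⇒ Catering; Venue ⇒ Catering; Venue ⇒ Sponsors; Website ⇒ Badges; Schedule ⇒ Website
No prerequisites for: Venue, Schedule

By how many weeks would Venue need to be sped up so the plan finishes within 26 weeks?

3

Current finish: 29 weeks; target: 26.
Venue is on every critical path, so each week cut from Venue cuts the finish by one (this holds down to a finish of 26).
Need 29 − 26 = 3 weeks off Venue → Venue becomes 1 week, finish becomes 26.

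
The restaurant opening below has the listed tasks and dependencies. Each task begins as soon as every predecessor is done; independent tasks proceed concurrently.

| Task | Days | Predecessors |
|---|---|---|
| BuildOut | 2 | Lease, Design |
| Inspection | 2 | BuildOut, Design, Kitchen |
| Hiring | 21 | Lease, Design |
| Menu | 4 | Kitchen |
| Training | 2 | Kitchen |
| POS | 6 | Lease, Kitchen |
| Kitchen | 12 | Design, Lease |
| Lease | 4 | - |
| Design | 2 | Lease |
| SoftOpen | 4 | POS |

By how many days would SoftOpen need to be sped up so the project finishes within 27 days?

Current finish: 28 days; target: 27.
SoftOpen is on every critical path, so each day cut from SoftOpen cuts the finish by one (this holds down to a finish of 27).
Need 28 − 27 = 1 day off SoftOpen → SoftOpen becomes 3 days, finish becomes 27.

1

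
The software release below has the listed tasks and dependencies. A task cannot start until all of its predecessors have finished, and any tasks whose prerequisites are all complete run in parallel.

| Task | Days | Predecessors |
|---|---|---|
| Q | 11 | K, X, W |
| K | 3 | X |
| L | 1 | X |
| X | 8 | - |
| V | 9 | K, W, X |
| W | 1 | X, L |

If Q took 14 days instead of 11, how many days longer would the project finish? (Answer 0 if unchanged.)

3

Actual critical path: X→K→Q = 8+3+11 = 22 ⇒ 22 days.
Since Q is critical, the +3 change carries straight to that chain (now 25 days).
No other chain overtakes it, so the finish is 25 days.
Change in finish: 25 − 22 = +3 days.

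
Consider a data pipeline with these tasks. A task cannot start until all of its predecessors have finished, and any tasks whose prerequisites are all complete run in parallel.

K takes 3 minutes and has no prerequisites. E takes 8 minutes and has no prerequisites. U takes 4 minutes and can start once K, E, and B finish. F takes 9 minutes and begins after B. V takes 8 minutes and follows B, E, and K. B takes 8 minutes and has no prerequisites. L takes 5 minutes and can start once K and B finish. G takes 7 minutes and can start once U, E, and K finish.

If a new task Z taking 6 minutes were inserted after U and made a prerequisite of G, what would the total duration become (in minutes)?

25

Originally the data pipeline takes 19 minutes.
With Z inserted, G now waits for max(U, E, K, Z).
New critical path: E→U→Z→G = 8+4+6+7 = 25 ⇒ 25 minutes.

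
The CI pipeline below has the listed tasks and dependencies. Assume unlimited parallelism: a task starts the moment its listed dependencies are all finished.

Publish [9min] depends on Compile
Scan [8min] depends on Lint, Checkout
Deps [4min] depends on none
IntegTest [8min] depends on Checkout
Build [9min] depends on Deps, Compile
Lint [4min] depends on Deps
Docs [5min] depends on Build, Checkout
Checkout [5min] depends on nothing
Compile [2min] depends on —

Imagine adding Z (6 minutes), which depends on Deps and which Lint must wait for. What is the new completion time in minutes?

22

Originally the plan takes 18 minutes.
With Z inserted, Lint now waits for max(Deps, Z).
New critical path: Deps→Z→Lint→Scan = 4+6+4+8 = 22 ⇒ 22 minutes.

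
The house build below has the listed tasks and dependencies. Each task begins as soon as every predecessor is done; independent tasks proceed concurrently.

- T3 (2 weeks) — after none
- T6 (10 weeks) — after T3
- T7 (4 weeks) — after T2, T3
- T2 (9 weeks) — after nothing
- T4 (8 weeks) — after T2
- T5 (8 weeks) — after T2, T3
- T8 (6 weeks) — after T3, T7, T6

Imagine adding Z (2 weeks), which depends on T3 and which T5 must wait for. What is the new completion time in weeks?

Originally the schedule takes 19 weeks.
With Z inserted, T5 now waits for max(T2, T3, Z).
New critical path: T2→T7→T8 = 9+4+6 = 19 ⇒ 19 weeks.

19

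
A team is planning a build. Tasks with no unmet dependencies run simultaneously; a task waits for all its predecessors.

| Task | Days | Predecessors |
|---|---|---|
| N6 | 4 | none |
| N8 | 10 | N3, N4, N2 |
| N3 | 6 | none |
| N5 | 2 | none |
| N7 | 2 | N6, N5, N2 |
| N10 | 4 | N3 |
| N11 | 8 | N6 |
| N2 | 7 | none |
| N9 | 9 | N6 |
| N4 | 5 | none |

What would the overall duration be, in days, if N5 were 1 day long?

17

Critical path before the change: N2→N8 = 7+10 = 17 giving 17 days.
N5 is off the critical path — its longest chain is 4 days, giving 13 of slack.
That remains the longest chain; total 17 days.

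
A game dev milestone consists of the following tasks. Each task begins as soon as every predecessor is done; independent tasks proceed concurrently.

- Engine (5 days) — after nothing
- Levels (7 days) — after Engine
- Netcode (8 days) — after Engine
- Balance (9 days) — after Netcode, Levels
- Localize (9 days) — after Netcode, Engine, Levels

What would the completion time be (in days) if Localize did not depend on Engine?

22

Original critical path: Engine→Netcode→Balance = 5+8+9 = 22 ⇒ 22 days.
Dropping Engine→Localize doesn't change Localize's earliest start (13); another predecessor still binds.
New critical path: Engine→Netcode→Balance = 5+8+9 = 22 ⇒ 22 days.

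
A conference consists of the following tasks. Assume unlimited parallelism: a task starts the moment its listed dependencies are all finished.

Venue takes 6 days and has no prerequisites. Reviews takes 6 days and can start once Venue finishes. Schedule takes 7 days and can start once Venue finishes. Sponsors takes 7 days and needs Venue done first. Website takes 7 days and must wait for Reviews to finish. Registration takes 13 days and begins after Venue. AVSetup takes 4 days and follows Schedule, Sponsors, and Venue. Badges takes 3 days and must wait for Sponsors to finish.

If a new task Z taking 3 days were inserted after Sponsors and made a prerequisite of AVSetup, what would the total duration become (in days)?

Originally the plan takes 19 days.
With Z inserted, AVSetup now waits for max(Schedule, Sponsors, Venue, Z).
New critical path: Venue→Sponsors→Z→AVSetup = 6+7+3+4 = 20 ⇒ 20 days.

20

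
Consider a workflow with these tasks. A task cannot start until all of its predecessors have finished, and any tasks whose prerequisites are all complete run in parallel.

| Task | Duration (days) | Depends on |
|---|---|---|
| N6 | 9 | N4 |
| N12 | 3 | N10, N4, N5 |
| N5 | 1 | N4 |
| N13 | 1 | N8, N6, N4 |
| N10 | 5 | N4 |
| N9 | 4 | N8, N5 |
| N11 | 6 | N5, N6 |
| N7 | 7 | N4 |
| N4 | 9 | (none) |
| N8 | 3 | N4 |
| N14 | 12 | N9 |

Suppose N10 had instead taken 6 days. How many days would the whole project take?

28

Critical path before the change: N4→N8→N9→N14 = 9+3+4+12 = 28 giving 28 days.
The longest path through N10 is only 17 days, so N10 has float 11.
The critical path is still N4→N8→N9→N14; finish is now 28 days.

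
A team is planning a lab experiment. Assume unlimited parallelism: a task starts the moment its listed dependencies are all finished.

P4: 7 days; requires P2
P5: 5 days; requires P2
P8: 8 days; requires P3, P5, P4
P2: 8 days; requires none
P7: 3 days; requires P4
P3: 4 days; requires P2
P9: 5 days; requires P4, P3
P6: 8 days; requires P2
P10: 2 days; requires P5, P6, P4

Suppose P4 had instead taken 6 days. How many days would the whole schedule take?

Actual critical path: P2→P4→P8 = 8+7+8 = 23 ⇒ 23 days.
Since P4 is critical, the -1 change carries straight to that chain (now 22 days).
No other chain overtakes it, so the finish is 22 days.

22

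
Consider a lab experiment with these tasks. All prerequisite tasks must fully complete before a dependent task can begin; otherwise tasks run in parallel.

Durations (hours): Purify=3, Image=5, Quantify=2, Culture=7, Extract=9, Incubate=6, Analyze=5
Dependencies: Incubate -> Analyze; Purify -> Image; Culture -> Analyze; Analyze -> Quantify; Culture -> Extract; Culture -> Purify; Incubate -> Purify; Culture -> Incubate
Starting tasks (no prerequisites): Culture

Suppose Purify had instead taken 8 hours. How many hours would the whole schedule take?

As given, the longest chain is Culture→Incubate→Purify→Image = 7+6+3+5 = 21, so the finish is 21 hours.
Since Purify is critical, the +5 change carries straight to that chain (now 26 hours).
No other chain overtakes it, so the finish is 26 hours.

26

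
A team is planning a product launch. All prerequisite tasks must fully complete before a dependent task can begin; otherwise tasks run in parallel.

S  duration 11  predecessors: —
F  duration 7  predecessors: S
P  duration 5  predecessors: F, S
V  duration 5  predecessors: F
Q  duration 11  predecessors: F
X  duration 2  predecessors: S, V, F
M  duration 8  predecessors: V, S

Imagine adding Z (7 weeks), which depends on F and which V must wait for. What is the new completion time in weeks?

38

Originally the project takes 31 weeks.
With Z inserted, V now waits for max(F, Z).
New critical path: S→F→Z→V→M = 11+7+7+5+8 = 38 ⇒ 38 weeks.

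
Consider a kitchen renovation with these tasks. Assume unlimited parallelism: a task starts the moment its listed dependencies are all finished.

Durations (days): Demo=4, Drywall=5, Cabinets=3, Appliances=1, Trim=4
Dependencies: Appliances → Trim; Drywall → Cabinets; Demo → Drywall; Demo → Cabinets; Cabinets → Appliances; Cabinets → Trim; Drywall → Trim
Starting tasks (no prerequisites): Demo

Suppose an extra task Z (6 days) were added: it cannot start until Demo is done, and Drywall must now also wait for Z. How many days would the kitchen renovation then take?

Originally the kitchen renovation takes 17 days.
With Z inserted, Drywall now waits for max(Demo, Z).
New critical path: Demo→Z→Drywall→Cabinets→Appliances→Trim = 4+6+5+3+1+4 = 23 ⇒ 23 days.

23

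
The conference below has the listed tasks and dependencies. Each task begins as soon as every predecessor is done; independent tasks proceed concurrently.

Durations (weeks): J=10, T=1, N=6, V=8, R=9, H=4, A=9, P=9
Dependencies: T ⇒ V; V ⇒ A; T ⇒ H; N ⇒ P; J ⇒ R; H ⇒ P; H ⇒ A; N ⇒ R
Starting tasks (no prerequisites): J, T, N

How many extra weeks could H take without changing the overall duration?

J→R = 10+9 = 19 sets the makespan at 19 weeks.
Longest path through H: 14 weeks (earliest finish 5, latest finish 10).
Float = 19 − 14 = 5.

5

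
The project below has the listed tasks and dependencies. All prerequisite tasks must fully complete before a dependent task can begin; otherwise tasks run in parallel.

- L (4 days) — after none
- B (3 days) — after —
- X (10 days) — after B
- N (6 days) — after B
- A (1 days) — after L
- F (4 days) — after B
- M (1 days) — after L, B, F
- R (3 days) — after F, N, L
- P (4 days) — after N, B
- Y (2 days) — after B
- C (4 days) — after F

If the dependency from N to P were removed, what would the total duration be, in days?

Original critical path: B→X = 3+10 = 13 ⇒ 13 days.
Without N→P, P's earliest start moves from 9 to 3.
The longest chain is now B→X = 3+10 = 13, so the job takes 13 days.

13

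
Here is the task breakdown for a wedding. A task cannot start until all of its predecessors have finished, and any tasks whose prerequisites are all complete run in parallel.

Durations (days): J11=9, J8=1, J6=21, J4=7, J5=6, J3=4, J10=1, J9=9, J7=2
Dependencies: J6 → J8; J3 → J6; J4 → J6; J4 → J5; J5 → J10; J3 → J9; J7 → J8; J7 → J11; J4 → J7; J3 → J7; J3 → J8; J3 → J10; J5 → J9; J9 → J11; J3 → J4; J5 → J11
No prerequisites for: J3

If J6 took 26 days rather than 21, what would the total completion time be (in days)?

38

Baseline: J3→J4→J5→J9→J11 = 4+7+6+9+9 = 35 → 35 days.
The longest path through J6 is only 33 days, so J6 has float 2.
The binding chain switches to J3→J4→J6→J8 = 4+7+26+1 = 38; finish 38 days.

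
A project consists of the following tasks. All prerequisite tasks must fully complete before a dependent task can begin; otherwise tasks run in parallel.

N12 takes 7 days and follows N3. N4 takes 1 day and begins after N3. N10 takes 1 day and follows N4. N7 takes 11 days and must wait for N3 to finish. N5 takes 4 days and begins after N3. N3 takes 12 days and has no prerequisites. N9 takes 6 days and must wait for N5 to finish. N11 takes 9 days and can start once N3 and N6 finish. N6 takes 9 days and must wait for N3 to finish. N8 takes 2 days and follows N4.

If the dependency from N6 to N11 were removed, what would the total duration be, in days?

With the dependency in place, N3→N6→N11 = 12+9+9 = 30 sets the finish at 30 days.
Without N6→N11, N11's earliest start moves from 21 to 12.
New critical path: N3→N7 = 12+11 = 23 ⇒ 23 days.

23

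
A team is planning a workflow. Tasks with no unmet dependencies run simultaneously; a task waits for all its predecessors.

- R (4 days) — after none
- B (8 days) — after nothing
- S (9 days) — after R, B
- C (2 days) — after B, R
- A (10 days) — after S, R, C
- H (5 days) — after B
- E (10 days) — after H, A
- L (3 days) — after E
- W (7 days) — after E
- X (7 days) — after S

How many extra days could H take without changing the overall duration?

14

The longest chain is B→S→A→E→W = 8+9+10+10+7 = 44; overall finish 44 days.
Longest path through H: 30 days (earliest finish 13, latest finish 27).
Slack of H = 22 − 8 = 14 days.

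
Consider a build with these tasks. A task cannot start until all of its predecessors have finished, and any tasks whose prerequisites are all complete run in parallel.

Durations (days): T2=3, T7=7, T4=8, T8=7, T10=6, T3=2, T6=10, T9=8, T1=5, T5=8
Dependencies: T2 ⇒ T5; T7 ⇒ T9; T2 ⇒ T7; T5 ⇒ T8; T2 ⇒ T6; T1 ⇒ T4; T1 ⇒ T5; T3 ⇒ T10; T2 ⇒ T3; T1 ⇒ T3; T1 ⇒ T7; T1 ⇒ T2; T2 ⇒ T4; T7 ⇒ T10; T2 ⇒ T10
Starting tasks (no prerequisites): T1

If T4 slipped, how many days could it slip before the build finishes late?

7

T1→T2→T5→T8 = 5+3+8+7 = 23 sets the makespan at 23 days.
The longest chain containing T4 totals 16 days.
Float = 23 − 16 = 7.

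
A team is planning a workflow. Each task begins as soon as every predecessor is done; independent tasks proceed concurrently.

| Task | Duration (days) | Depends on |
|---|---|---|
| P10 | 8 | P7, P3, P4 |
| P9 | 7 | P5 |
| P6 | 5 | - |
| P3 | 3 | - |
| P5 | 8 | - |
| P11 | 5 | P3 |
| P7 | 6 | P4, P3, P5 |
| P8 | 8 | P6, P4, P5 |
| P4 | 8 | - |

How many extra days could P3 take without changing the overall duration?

Critical path: P4→P7→P10 = 8+6+8 = 22, so the finish is 22 days.
The longest chain containing P3 totals 17 days.
So P3 can slip 8 − 3 = 5 days.

5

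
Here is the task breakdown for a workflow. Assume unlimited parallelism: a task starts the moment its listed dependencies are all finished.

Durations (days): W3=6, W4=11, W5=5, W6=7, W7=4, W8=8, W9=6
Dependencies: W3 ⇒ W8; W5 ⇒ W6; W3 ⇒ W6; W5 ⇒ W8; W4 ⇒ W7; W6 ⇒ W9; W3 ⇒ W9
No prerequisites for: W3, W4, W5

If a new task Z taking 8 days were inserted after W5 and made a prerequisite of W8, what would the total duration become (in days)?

Originally the workflow takes 19 days.
With Z inserted, W8 now waits for max(W3, W5, Z).
New critical path: W5→Z→W8 = 5+8+8 = 21 ⇒ 21 days.

21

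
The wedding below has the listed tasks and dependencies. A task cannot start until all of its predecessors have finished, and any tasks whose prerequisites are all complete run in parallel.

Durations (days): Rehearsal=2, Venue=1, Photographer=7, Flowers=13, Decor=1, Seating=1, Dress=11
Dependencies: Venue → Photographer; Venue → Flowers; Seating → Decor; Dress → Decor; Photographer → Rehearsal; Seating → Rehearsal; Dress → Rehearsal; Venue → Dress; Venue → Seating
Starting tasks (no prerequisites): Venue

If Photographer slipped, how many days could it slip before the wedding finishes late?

Venue→Dress→Rehearsal = 1+11+2 = 14 sets the makespan at 14 days.
Longest path through Photographer: 10 days (earliest finish 8, latest finish 12).
Slack of Photographer = 5 − 1 = 4 days.

4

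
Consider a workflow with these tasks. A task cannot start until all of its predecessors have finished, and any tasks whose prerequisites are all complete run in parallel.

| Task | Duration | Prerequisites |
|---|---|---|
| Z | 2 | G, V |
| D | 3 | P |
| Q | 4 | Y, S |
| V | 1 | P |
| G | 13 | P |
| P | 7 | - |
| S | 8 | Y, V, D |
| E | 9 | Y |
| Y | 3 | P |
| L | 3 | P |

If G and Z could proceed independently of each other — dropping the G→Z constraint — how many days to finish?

Before: longest chain P→Y→S→Q = 7+3+8+4 = 22, finish 22.
Without G→Z, Z's earliest start moves from 20 to 8.
New critical path: P→Y→S→Q = 7+3+8+4 = 22 ⇒ 22 days.

22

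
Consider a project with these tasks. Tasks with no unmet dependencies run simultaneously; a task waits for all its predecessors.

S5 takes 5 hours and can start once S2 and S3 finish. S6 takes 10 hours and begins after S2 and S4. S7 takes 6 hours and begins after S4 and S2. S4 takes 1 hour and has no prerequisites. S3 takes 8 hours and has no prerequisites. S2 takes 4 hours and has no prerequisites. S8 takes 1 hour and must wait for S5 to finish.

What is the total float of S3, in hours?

S2→S6 = 4+10 = 14 sets the makespan at 14 hours.
S3 finishes as early as 8 and must finish by 8.
Slack of S3 = 0 − 0 = 0 hours.

0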